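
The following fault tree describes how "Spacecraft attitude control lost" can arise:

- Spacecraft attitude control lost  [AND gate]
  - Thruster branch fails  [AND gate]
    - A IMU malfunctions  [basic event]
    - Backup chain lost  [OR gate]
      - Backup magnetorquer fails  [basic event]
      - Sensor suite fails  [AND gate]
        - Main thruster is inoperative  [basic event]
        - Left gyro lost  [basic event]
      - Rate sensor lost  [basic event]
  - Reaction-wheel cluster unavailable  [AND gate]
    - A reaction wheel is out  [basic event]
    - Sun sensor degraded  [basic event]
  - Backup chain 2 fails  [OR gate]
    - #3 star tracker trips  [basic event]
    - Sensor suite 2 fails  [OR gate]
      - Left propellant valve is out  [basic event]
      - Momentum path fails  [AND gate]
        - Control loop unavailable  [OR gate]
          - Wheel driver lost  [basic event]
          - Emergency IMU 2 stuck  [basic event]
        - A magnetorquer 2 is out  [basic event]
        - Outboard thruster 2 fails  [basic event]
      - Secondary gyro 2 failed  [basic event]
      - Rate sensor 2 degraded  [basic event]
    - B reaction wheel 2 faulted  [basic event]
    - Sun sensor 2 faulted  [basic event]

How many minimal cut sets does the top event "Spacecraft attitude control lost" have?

Sensor suite fails [AND]: one cut set from each child combined → 1 × 1 = 1 cut set(s).
Backup chain lost [OR]: union of children's cut sets → 3 cut set(s).
Thruster branch fails [AND]: one cut set from each child combined → 1 × 3 = 3 cut set(s).
Reaction-wheel cluster unavailable [AND]: one cut set from each child combined → 1 × 1 = 1 cut set(s).
Control loop unavailable [OR]: union of children's cut sets → 2 cut set(s).
Momentum path fails [AND]: one cut set from each child combined → 2 × 1 × 1 = 2 cut set(s).
Sensor suite 2 fails [OR]: union of children's cut sets → 5 cut set(s).
Backup chain 2 fails [OR]: union of children's cut sets → 8 cut set(s).
Spacecraft attitude control lost [AND]: one cut set from each child combined → 3 × 1 × 8 = 24 cut set(s).

24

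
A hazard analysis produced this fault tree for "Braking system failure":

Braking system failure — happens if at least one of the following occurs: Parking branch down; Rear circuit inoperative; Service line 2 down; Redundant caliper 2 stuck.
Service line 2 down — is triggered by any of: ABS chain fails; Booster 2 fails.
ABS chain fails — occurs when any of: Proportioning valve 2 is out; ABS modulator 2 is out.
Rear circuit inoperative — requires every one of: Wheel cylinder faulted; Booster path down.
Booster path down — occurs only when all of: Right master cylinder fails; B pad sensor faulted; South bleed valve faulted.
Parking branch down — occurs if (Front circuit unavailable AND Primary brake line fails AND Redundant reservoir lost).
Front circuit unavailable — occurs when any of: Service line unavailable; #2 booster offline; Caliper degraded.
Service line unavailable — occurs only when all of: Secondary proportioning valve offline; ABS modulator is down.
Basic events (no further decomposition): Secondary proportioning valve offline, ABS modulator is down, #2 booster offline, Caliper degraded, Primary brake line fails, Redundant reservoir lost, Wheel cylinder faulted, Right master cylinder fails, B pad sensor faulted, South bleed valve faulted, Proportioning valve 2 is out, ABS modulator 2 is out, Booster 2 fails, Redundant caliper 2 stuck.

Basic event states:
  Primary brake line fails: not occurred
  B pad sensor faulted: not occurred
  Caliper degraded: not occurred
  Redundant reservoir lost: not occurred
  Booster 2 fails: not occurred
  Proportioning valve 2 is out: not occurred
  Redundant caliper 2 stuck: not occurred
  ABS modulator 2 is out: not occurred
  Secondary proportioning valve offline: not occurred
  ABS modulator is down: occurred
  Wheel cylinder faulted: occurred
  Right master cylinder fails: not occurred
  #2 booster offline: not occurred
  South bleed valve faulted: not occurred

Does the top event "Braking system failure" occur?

No

Service line unavailable [AND]: Secondary proportioning valve offline=not, ABS modulator is down=occurs → not all inputs occur → does not occur.
Front circuit unavailable [OR]: Service line unavailable=not, #2 booster offline=not, Caliper degraded=not → no input occurs → does not occur.
Parking branch down [AND]: Front circuit unavailable=not, Primary brake line fails=not, Redundant reservoir lost=not → not all inputs occur → does not occur.
Booster path down [AND]: Right master cylinder fails=not, B pad sensor faulted=not, South bleed valve faulted=not → not all inputs occur → does not occur.
Rear circuit inoperative [AND]: Wheel cylinder faulted=occurs, Booster path down=not → not all inputs occur → does not occur.
ABS chain fails [OR]: Proportioning valve 2 is out=not, ABS modulator 2 is out=not → no input occurs → does not occur.
Service line 2 down [OR]: ABS chain fails=not, Booster 2 fails=not → no input occurs → does not occur.
Braking system failure [OR]: Parking branch down=not, Rear circuit inoperative=not, Service line 2 down=not, Redundant caliper 2 stuck=not → no input occurs → does not occur.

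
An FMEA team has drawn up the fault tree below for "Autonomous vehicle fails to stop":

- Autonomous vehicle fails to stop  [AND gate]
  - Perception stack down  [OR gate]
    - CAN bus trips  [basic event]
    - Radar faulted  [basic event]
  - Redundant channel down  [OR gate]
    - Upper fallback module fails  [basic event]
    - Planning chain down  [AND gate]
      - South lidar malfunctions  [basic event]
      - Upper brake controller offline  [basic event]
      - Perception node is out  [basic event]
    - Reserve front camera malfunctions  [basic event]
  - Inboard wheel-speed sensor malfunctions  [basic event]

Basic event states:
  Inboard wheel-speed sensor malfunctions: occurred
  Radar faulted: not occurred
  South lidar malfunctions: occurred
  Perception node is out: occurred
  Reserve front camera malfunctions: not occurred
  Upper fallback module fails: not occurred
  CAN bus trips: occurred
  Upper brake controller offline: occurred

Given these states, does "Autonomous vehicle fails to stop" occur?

Perception stack down [OR]: CAN bus trips=occurs, Radar faulted=not → at least one input occurs → occurs.
Planning chain down [AND]: South lidar malfunctions=occurs, Upper brake controller offline=occurs, Perception node is out=occurs → all inputs occur → occurs.
Redundant channel down [OR]: Upper fallback module fails=not, Planning chain down=occurs, Reserve front camera malfunctions=not → at least one input occurs → occurs.
Autonomous vehicle fails to stop [AND]: Perception stack down=occurs, Redundant channel down=occurs, Inboard wheel-speed sensor malfunctions=occurs → all inputs occur → occurs.

Yes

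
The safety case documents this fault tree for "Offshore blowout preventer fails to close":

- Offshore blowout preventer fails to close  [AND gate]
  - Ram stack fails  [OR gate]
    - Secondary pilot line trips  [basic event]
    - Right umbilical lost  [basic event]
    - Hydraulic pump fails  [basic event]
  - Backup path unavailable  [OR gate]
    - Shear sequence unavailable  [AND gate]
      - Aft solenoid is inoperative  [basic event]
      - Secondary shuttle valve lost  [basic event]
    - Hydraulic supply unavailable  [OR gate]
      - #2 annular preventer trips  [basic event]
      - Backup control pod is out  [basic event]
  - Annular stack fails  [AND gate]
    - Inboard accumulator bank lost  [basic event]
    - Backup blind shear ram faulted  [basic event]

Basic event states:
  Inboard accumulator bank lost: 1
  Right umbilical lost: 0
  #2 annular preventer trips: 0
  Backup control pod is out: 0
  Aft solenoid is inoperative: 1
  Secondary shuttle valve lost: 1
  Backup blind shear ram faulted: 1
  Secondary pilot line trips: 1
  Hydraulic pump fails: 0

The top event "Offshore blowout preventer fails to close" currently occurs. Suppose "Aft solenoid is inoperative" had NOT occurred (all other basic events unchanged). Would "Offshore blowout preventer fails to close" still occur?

Counterfactual: set "Aft solenoid is inoperative" to not occurred.
Ram stack fails [OR]: Secondary pilot line trips=occurs, Right umbilical lost=not, Hydraulic pump fails=not → at least one input occurs → occurs.
Shear sequence unavailable [AND]: Aft solenoid is inoperative=not, Secondary shuttle valve lost=occurs → not all inputs occur → does not occur.
Hydraulic supply unavailable [OR]: #2 annular preventer trips=not, Backup control pod is out=not → no input occurs → does not occur.
Backup path unavailable [OR]: Shear sequence unavailable=not, Hydraulic supply unavailable=not → no input occurs → does not occur.
Annular stack fails [AND]: Inboard accumulator bank lost=occurs, Backup blind shear ram faulted=occurs → all inputs occur → occurs.
Offshore blowout preventer fails to close [AND]: Ram stack fails=occurs, Backup path unavailable=not, Annular stack fails=occurs → not all inputs occur → does not occur.

No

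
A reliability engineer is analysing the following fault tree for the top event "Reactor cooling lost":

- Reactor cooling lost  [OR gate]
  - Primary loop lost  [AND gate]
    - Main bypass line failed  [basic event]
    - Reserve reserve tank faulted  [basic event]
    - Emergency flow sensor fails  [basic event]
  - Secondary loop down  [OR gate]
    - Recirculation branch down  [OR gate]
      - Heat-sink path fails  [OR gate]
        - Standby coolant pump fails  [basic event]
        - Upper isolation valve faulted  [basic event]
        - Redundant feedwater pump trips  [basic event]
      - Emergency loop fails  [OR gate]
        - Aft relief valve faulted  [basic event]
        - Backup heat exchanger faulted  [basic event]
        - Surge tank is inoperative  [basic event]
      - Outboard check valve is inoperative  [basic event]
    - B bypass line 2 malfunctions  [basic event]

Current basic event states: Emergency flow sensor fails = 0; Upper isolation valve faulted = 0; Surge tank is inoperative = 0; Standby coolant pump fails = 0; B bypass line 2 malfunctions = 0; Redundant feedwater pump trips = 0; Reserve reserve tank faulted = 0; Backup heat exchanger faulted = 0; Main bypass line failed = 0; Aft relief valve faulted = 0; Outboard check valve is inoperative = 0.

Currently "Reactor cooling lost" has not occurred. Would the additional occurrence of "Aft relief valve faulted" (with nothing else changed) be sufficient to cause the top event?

Counterfactual: set "Aft relief valve faulted" to occurred.
Primary loop lost [AND]: Main bypass line failed=not, Reserve reserve tank faulted=not, Emergency flow sensor fails=not → not all inputs occur → does not occur.
Heat-sink path fails [OR]: Standby coolant pump fails=not, Upper isolation valve faulted=not, Redundant feedwater pump trips=not → no input occurs → does not occur.
Emergency loop fails [OR]: Aft relief valve faulted=occurs, Backup heat exchanger faulted=not, Surge tank is inoperative=not → at least one input occurs → occurs.
Recirculation branch down [OR]: Heat-sink path fails=not, Emergency loop fails=occurs, Outboard check valve is inoperative=not → at least one input occurs → occurs.
Secondary loop down [OR]: Recirculation branch down=occurs, B bypass line 2 malfunctions=not → at least one input occurs → occurs.
Reactor cooling lost [OR]: Primary loop lost=not, Secondary loop down=occurs → at least one input occurs → occurs.

Yes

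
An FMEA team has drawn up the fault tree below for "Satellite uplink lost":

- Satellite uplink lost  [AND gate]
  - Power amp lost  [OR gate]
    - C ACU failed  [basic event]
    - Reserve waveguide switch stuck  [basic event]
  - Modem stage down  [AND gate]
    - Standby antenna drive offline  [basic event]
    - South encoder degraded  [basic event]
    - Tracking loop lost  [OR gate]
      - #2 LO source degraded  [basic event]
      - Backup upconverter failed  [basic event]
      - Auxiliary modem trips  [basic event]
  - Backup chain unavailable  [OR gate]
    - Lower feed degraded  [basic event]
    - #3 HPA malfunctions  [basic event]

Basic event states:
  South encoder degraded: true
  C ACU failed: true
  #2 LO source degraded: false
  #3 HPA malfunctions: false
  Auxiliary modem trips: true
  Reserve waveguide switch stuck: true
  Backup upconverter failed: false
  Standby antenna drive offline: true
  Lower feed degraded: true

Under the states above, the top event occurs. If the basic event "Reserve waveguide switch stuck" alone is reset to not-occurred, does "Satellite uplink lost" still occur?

Counterfactual: set "Reserve waveguide switch stuck" to not occurred.
Power amp lost [OR]: C ACU failed=occurs, Reserve waveguide switch stuck=not → at least one input occurs → occurs.
Tracking loop lost [OR]: #2 LO source degraded=not, Backup upconverter failed=not, Auxiliary modem trips=occurs → at least one input occurs → occurs.
Modem stage down [AND]: Standby antenna drive offline=occurs, South encoder degraded=occurs, Tracking loop lost=occurs → all inputs occur → occurs.
Backup chain unavailable [OR]: Lower feed degraded=occurs, #3 HPA malfunctions=not → at least one input occurs → occurs.
Satellite uplink lost [AND]: Power amp lost=occurs, Modem stage down=occurs, Backup chain unavailable=occurs → all inputs occur → occurs.

Yes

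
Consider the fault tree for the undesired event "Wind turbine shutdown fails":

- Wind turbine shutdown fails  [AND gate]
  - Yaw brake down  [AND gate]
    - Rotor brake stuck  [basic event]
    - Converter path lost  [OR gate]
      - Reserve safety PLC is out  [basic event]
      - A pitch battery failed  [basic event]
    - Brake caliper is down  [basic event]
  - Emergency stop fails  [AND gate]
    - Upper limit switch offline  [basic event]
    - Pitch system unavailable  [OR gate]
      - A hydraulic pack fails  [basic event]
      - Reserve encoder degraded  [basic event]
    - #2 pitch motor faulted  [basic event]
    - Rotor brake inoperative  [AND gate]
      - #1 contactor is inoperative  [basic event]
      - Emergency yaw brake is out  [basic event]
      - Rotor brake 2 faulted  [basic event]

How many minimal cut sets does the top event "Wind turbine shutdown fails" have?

4

Converter path lost [OR]: union of children's cut sets → 2 cut set(s).
Yaw brake down [AND]: one cut set from each child combined → 1 × 2 × 1 = 2 cut set(s).
Pitch system unavailable [OR]: union of children's cut sets → 2 cut set(s).
Rotor brake inoperative [AND]: one cut set from each child combined → 1 × 1 × 1 = 1 cut set(s).
Emergency stop fails [AND]: one cut set from each child combined → 1 × 2 × 1 × 1 = 2 cut set(s).
Wind turbine shutdown fails [AND]: one cut set from each child combined → 2 × 2 = 4 cut set(s).
Minimal cut sets: {#1 contactor is inoperative, #2 pitch motor faulted, A hydraulic pack fails, Brake caliper is down, Emergency yaw brake is out, Reserve safety PLC is out, Rotor brake 2 faulted, Rotor brake stuck, Upper limit switch offline}; {#1 contactor is inoperative, #2 pitch motor faulted, Brake caliper is down, Emergency yaw brake is out, Reserve encoder degraded, Reserve safety PLC is out, Rotor brake 2 faulted, Rotor brake stuck, Upper limit switch offline}; {#1 contactor is inoperative, #2 pitch motor faulted, A hydraulic pack fails, A pitch battery failed, Brake caliper is down, Emergency yaw brake is out, Rotor brake 2 faulted, Rotor brake stuck, Upper limit switch offline}; {#1 contactor is inoperative, #2 pitch motor faulted, A pitch battery failed, Brake caliper is down, Emergency yaw brake is out, Reserve encoder degraded, Rotor brake 2 faulted, Rotor brake stuck, Upper limit switch offline}.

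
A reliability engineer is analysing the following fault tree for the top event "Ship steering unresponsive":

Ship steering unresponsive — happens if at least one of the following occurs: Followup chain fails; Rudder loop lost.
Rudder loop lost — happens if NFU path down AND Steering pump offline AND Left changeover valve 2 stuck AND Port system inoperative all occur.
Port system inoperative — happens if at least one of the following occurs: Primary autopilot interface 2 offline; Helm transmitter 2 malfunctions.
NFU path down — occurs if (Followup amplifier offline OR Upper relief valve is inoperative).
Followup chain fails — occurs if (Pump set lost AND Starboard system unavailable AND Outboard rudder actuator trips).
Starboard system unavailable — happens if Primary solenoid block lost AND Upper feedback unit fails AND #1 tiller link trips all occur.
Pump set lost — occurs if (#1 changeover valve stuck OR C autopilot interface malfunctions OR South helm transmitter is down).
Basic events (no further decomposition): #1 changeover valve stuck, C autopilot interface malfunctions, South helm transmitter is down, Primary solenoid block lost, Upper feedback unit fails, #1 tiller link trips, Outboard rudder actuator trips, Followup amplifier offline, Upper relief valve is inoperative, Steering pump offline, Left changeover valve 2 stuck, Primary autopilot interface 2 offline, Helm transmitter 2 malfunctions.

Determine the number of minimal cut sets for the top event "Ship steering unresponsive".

Pump set lost [OR]: union of children's cut sets → 3 cut set(s).
Starboard system unavailable [AND]: one cut set from each child combined → 1 × 1 × 1 = 1 cut set(s).
Followup chain fails [AND]: one cut set from each child combined → 3 × 1 × 1 = 3 cut set(s).
NFU path down [OR]: union of children's cut sets → 2 cut set(s).
Port system inoperative [OR]: union of children's cut sets → 2 cut set(s).
Rudder loop lost [AND]: one cut set from each child combined → 2 × 1 × 1 × 2 = 4 cut set(s).
Ship steering unresponsive [OR]: union of children's cut sets → 7 cut set(s).
Minimal cut sets: {#1 changeover valve stuck, #1 tiller link trips, Outboard rudder actuator trips, Primary solenoid block lost, Upper feedback unit fails}; {#1 tiller link trips, C autopilot interface malfunctions, Outboard rudder actuator trips, Primary solenoid block lost, Upper feedback unit fails}; {#1 tiller link trips, Outboard rudder actuator trips, Primary solenoid block lost, South helm transmitter is down, Upper feedback unit fails}; {Followup amplifier offline, Left changeover valve 2 stuck, Primary autopilot interface 2 offline, Steering pump offline}; {Followup amplifier offline, Helm transmitter 2 malfunctions, Left changeover valve 2 stuck, Steering pump offline}; {Left changeover valve 2 stuck, Primary autopilot interface 2 offline, Steering pump offline, Upper relief valve is inoperative}; {Helm transmitter 2 malfunctions, Left changeover valve 2 stuck, Steering pump offline, Upper relief valve is inoperative}.

7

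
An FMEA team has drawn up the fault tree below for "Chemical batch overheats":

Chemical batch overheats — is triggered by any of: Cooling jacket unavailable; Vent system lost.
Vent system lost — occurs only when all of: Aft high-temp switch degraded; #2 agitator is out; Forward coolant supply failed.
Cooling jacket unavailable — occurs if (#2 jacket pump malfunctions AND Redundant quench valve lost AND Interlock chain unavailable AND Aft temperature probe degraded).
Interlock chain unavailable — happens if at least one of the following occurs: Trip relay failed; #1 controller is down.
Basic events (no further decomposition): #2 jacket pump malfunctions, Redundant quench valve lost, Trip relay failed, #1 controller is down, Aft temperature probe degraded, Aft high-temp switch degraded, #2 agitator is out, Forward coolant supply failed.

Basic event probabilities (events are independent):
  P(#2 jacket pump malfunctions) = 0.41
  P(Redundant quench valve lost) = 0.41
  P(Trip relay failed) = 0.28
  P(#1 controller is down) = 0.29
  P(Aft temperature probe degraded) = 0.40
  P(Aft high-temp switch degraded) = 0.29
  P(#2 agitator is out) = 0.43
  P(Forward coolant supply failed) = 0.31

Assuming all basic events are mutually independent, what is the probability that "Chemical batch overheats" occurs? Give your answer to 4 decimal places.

P(Interlock chain unavailable) [OR] = 1 − (1−0.28) × (1−0.29) = 0.488800
P(Cooling jacket unavailable) [AND] = 0.41 × 0.41 × 0.488800 × 0.40 = 0.032867
P(Vent system lost) [AND] = 0.29 × 0.43 × 0.31 = 0.038657
P(Chemical batch overheats) [OR] = 1 − (1−0.032867) × (1−0.038657) = 0.070253
Rounded to 4 decimal places: P(Chemical batch overheats) ≈ 0.0703.

0.0703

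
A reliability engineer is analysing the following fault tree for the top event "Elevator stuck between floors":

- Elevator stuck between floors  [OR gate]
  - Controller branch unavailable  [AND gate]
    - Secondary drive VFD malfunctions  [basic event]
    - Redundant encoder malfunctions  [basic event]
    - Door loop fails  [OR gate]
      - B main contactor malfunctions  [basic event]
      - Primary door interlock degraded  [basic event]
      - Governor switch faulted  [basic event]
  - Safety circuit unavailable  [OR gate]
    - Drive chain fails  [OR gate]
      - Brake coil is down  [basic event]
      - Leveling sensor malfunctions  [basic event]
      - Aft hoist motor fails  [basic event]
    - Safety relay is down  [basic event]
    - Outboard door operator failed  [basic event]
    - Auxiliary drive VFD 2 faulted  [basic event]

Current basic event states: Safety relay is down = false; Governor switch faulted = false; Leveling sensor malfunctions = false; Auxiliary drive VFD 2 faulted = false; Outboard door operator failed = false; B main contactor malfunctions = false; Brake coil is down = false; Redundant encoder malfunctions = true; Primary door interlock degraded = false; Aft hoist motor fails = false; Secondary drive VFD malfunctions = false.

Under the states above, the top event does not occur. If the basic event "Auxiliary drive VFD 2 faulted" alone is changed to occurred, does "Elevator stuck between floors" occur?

Counterfactual: set "Auxiliary drive VFD 2 faulted" to occurred.
Door loop fails [OR]: B main contactor malfunctions=not, Primary door interlock degraded=not, Governor switch faulted=not → no input occurs → does not occur.
Controller branch unavailable [AND]: Secondary drive VFD malfunctions=not, Redundant encoder malfunctions=occurs, Door loop fails=not → not all inputs occur → does not occur.
Drive chain fails [OR]: Brake coil is down=not, Leveling sensor malfunctions=not, Aft hoist motor fails=not → no input occurs → does not occur.
Safety circuit unavailable [OR]: Drive chain fails=not, Safety relay is down=not, Outboard door operator failed=not, Auxiliary drive VFD 2 faulted=occurs → at least one input occurs → occurs.
Elevator stuck between floors [OR]: Controller branch unavailable=not, Safety circuit unavailable=occurs → at least one input occurs → occurs.

Yes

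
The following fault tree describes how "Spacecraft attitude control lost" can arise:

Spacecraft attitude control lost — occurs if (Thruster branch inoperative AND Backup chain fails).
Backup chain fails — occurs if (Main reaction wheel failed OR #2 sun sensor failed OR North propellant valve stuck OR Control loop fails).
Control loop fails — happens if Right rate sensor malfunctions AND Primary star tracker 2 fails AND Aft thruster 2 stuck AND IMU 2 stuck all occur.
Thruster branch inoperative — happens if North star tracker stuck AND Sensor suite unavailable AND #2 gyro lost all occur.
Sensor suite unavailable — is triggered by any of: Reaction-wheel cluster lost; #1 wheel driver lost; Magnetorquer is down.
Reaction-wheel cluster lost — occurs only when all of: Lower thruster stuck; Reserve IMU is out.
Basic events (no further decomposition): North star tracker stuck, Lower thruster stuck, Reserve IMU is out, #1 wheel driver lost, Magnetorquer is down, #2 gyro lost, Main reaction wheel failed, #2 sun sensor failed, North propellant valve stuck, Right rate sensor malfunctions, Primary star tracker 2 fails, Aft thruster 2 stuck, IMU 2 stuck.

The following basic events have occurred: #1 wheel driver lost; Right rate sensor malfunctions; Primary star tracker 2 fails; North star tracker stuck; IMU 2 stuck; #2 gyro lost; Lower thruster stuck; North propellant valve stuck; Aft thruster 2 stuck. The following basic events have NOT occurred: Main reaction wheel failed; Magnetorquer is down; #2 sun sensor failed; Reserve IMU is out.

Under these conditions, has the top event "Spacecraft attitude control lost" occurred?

Reaction-wheel cluster lost [AND]: Lower thruster stuck=occurs, Reserve IMU is out=not → not all inputs occur → does not occur.
Sensor suite unavailable [OR]: Reaction-wheel cluster lost=not, #1 wheel driver lost=occurs, Magnetorquer is down=not → at least one input occurs → occurs.
Thruster branch inoperative [AND]: North star tracker stuck=occurs, Sensor suite unavailable=occurs, #2 gyro lost=occurs → all inputs occur → occurs.
Control loop fails [AND]: Right rate sensor malfunctions=occurs, Primary star tracker 2 fails=occurs, Aft thruster 2 stuck=occurs, IMU 2 stuck=occurs → all inputs occur → occurs.
Backup chain fails [OR]: Main reaction wheel failed=not, #2 sun sensor failed=not, North propellant valve stuck=occurs, Control loop fails=occurs → at least one input occurs → occurs.
Spacecraft attitude control lost [AND]: Thruster branch inoperative=occurs, Backup chain fails=occurs → all inputs occur → occurs.

Yes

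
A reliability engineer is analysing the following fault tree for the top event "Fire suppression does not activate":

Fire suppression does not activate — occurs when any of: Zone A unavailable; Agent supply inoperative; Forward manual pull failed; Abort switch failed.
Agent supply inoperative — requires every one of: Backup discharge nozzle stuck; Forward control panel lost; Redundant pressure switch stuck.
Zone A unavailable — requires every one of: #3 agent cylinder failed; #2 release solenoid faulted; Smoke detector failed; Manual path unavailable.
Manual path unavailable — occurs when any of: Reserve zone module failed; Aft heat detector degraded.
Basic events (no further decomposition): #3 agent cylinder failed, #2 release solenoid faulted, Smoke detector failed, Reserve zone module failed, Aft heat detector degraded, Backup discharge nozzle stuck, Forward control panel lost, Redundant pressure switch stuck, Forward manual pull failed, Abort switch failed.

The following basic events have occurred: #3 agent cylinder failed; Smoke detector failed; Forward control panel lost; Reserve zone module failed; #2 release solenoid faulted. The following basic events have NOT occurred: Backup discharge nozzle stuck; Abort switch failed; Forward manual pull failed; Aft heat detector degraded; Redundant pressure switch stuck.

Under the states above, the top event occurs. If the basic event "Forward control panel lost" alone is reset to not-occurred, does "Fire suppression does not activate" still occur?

Yes

Counterfactual: set "Forward control panel lost" to not occurred.
Manual path unavailable [OR]: Reserve zone module failed=occurs, Aft heat detector degraded=not → at least one input occurs → occurs.
Zone A unavailable [AND]: #3 agent cylinder failed=occurs, #2 release solenoid faulted=occurs, Smoke detector failed=occurs, Manual path unavailable=occurs → all inputs occur → occurs.
Agent supply inoperative [AND]: Backup discharge nozzle stuck=not, Forward control panel lost=not, Redundant pressure switch stuck=not → not all inputs occur → does not occur.
Fire suppression does not activate [OR]: Zone A unavailable=occurs, Agent supply inoperative=not, Forward manual pull failed=not, Abort switch failed=not → at least one input occurs → occurs.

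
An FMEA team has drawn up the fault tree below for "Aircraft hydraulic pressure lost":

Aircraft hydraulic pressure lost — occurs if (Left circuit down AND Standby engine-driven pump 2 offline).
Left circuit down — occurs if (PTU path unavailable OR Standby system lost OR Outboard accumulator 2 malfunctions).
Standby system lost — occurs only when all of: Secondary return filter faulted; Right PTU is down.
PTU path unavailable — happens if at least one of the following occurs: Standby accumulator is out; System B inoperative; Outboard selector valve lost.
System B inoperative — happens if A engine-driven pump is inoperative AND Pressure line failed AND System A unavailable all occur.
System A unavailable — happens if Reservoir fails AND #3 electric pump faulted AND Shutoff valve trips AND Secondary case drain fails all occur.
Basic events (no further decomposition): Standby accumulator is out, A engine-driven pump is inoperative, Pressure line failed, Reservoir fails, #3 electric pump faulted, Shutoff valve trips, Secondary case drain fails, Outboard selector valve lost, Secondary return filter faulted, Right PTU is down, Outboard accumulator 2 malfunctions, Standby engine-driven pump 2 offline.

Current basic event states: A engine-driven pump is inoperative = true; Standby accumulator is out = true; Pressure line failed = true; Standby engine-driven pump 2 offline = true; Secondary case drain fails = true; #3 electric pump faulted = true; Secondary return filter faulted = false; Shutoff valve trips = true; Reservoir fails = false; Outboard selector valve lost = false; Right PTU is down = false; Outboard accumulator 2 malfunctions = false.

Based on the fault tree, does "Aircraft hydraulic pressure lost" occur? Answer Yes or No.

Yes

System A unavailable [AND]: Reservoir fails=not, #3 electric pump faulted=occurs, Shutoff valve trips=occurs, Secondary case drain fails=occurs → not all inputs occur → does not occur.
System B inoperative [AND]: A engine-driven pump is inoperative=occurs, Pressure line failed=occurs, System A unavailable=not → not all inputs occur → does not occur.
PTU path unavailable [OR]: Standby accumulator is out=occurs, System B inoperative=not, Outboard selector valve lost=not → at least one input occurs → occurs.
Standby system lost [AND]: Secondary return filter faulted=not, Right PTU is down=not → not all inputs occur → does not occur.
Left circuit down [OR]: PTU path unavailable=occurs, Standby system lost=not, Outboard accumulator 2 malfunctions=not → at least one input occurs → occurs.
Aircraft hydraulic pressure lost [AND]: Left circuit down=occurs, Standby engine-driven pump 2 offline=occurs → all inputs occur → occurs.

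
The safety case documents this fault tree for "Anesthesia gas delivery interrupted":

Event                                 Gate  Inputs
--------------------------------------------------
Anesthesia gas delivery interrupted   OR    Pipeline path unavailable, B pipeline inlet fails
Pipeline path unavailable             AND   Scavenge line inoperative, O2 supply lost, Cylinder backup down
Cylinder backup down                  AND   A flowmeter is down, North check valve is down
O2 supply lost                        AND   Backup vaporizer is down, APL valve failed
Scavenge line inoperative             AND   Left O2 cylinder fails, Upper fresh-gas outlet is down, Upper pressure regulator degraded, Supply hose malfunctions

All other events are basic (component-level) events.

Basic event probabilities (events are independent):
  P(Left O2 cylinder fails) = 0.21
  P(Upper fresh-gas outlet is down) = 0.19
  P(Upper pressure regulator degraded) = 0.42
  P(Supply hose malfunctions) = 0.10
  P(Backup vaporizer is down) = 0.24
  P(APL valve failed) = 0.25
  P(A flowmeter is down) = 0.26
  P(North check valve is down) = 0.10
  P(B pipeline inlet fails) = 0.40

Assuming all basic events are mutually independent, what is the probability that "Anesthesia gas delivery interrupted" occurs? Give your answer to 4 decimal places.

P(Scavenge line inoperative) [AND] = 0.21 × 0.19 × 0.42 × 0.10 = 0.001676
P(O2 supply lost) [AND] = 0.24 × 0.25 = 0.060000
P(Cylinder backup down) [AND] = 0.26 × 0.10 = 0.026000
P(Pipeline path unavailable) [AND] = 0.001676 × 0.060000 × 0.026000 = 0.000003
P(Anesthesia gas delivery interrupted) [OR] = 1 − (1−0.000003) × (1−0.40) = 0.400002
Rounded to 4 decimal places: P(Anesthesia gas delivery interrupted) ≈ 0.4000.

0.4000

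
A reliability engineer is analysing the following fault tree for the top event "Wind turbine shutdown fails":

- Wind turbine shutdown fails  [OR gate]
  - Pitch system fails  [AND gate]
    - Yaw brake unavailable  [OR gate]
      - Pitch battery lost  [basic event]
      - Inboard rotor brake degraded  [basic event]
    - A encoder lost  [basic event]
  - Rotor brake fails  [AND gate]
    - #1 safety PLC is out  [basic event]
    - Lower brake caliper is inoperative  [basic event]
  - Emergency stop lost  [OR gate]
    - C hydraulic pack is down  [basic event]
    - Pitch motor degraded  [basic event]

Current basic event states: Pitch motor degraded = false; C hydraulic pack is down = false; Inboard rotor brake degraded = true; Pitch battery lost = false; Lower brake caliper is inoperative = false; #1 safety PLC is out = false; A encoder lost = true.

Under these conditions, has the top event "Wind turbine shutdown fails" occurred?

Yes

Yaw brake unavailable [OR]: Pitch battery lost=not, Inboard rotor brake degraded=occurs → at least one input occurs → occurs.
Pitch system fails [AND]: Yaw brake unavailable=occurs, A encoder lost=occurs → all inputs occur → occurs.
Rotor brake fails [AND]: #1 safety PLC is out=not, Lower brake caliper is inoperative=not → not all inputs occur → does not occur.
Emergency stop lost [OR]: C hydraulic pack is down=not, Pitch motor degraded=not → no input occurs → does not occur.
Wind turbine shutdown fails [OR]: Pitch system fails=occurs, Rotor brake fails=not, Emergency stop lost=not → at least one input occurs → occurs.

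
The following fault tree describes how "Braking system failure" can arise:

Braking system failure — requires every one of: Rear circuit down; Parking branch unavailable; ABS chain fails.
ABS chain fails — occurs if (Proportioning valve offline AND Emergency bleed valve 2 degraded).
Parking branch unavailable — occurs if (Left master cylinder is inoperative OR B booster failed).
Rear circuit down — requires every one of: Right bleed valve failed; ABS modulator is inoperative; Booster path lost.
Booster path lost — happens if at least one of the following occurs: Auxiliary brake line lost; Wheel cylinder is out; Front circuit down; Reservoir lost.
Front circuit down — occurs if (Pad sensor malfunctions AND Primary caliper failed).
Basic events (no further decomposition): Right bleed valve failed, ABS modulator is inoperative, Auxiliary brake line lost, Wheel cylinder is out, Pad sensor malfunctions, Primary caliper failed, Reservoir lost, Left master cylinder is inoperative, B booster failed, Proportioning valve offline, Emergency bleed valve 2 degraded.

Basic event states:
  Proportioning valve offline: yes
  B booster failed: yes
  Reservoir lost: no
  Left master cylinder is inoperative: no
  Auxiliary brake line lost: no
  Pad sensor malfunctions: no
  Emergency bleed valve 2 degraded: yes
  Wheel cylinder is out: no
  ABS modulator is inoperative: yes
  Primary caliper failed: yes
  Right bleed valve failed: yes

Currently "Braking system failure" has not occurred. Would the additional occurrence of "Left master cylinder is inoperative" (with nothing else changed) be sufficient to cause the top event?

Counterfactual: set "Left master cylinder is inoperative" to occurred.
Front circuit down [AND]: Pad sensor malfunctions=not, Primary caliper failed=occurs → not all inputs occur → does not occur.
Booster path lost [OR]: Auxiliary brake line lost=not, Wheel cylinder is out=not, Front circuit down=not, Reservoir lost=not → no input occurs → does not occur.
Rear circuit down [AND]: Right bleed valve failed=occurs, ABS modulator is inoperative=occurs, Booster path lost=not → not all inputs occur → does not occur.
Parking branch unavailable [OR]: Left master cylinder is inoperative=occurs, B booster failed=occurs → at least one input occurs → occurs.
ABS chain fails [AND]: Proportioning valve offline=occurs, Emergency bleed valve 2 degraded=occurs → all inputs occur → occurs.
Braking system failure [AND]: Rear circuit down=not, Parking branch unavailable=occurs, ABS chain fails=occurs → not all inputs occur → does not occur.

No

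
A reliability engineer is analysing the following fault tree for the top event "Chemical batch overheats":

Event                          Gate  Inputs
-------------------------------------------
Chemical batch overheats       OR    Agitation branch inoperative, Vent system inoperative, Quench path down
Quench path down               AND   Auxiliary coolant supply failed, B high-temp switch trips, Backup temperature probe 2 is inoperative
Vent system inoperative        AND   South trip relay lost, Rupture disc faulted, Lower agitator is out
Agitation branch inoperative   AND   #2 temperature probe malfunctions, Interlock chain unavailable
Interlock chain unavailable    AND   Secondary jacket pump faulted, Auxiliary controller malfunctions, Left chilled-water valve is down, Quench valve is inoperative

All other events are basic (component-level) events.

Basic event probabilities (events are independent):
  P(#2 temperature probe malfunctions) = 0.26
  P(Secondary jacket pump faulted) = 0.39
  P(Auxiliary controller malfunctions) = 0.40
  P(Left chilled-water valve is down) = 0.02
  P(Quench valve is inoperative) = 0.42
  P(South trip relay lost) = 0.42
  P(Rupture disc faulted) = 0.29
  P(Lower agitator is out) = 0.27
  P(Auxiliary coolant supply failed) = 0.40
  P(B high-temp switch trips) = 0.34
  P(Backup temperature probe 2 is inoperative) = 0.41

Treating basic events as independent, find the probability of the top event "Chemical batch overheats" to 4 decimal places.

0.0871

P(Interlock chain unavailable) [AND] = 0.39 × 0.40 × 0.02 × 0.42 = 0.001310
P(Agitation branch inoperative) [AND] = 0.26 × 0.001310 = 0.000341
P(Vent system inoperative) [AND] = 0.42 × 0.29 × 0.27 = 0.032886
P(Quench path down) [AND] = 0.40 × 0.34 × 0.41 = 0.055760
P(Chemical batch overheats) [OR] = 1 − (1−0.000341) × (1−0.032886) × (1−0.055760) = 0.087124
Rounded to 4 decimal places: P(Chemical batch overheats) ≈ 0.0871.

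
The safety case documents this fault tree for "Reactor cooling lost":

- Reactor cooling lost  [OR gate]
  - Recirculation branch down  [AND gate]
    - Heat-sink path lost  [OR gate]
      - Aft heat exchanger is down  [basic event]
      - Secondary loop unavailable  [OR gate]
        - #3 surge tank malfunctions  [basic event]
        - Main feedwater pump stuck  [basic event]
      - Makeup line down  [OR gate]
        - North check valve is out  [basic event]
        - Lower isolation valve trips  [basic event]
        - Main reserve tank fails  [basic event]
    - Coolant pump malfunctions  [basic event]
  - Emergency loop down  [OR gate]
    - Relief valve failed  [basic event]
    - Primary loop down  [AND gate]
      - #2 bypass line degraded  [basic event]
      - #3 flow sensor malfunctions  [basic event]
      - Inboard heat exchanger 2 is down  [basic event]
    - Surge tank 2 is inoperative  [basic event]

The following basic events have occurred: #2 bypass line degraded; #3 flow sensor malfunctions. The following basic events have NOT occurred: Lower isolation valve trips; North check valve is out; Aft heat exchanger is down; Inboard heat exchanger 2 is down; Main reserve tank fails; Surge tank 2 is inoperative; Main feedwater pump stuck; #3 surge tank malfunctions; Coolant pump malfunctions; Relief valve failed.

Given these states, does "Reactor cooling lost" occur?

Secondary loop unavailable [OR]: #3 surge tank malfunctions=not, Main feedwater pump stuck=not → no input occurs → does not occur.
Makeup line down [OR]: North check valve is out=not, Lower isolation valve trips=not, Main reserve tank fails=not → no input occurs → does not occur.
Heat-sink path lost [OR]: Aft heat exchanger is down=not, Secondary loop unavailable=not, Makeup line down=not → no input occurs → does not occur.
Recirculation branch down [AND]: Heat-sink path lost=not, Coolant pump malfunctions=not → not all inputs occur → does not occur.
Primary loop down [AND]: #2 bypass line degraded=occurs, #3 flow sensor malfunctions=occurs, Inboard heat exchanger 2 is down=not → not all inputs occur → does not occur.
Emergency loop down [OR]: Relief valve failed=not, Primary loop down=not, Surge tank 2 is inoperative=not → no input occurs → does not occur.
Reactor cooling lost [OR]: Recirculation branch down=not, Emergency loop down=not → no input occurs → does not occur.

No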